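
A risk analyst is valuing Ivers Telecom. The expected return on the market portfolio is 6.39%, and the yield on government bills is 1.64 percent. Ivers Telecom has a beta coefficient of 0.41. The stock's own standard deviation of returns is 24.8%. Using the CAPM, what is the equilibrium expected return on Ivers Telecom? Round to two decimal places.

Market risk premium = E(R_m) − R_f = 6.39% − 1.64% = 4.75%
E(R) = R_f + β × MRP = 1.64% + 0.41 × 4.75% = 3.59%

3.59%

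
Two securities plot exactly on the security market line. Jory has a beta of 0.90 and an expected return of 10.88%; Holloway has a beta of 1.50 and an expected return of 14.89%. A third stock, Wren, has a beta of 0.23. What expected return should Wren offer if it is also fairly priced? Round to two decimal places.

MRP (SML slope) = (14.89% − 10.88%) / (1.50 − 0.90) = 4.01% / 0.60 = 6.6833%
R_f (intercept) = 10.88% − 0.90 × 6.6833% = 4.8650%
E(R_Wren) = R_f + β × MRP = 4.8650% + 0.23 × 6.6833% = 6.40%

6.40%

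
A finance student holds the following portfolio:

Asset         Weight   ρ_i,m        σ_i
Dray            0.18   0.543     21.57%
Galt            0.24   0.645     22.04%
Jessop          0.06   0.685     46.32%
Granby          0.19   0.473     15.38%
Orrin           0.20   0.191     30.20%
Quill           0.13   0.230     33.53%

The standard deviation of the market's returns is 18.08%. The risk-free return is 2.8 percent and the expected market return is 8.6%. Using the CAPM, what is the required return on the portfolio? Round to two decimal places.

6.32%

β_Dray = 0.543 × 21.57% / 18.08% = 0.6478
β_Galt = 0.645 × 22.04% / 18.08% = 0.7863
β_Jessop = 0.685 × 46.32% / 18.08% = 1.7549
β_Granby = 0.473 × 15.38% / 18.08% = 0.4024
β_Orrin = 0.191 × 30.20% / 18.08% = 0.3190
β_Quill = 0.230 × 33.53% / 18.08% = 0.4265
β_P = Σ w_i β_i = 0.18×0.6478 + 0.24×0.7863 + 0.06×1.7549 + 0.19×0.4024 + 0.20×0.3190 + 0.13×0.4265 = 0.6063
MRP = 8.6% − 2.8% = 5.80%
E(R_P) = R_f + β_P × MRP = 2.8% + 0.6063 × 5.8% = 6.32%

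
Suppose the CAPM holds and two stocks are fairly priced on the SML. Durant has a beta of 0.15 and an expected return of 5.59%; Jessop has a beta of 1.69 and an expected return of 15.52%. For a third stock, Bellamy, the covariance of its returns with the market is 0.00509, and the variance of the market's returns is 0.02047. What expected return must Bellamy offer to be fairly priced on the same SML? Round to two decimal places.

6.23%

MRP = (15.52% − 5.59%) / (1.69 − 0.15) = 6.4481%
R_f = 5.59% − 0.15 × 6.4481% = 4.6228%
β_Bellamy = Cov / Var(R_m) = 0.00509 / 0.02047 = 0.2487
E(R_Bellamy) = R_f + β × MRP = 4.6228% + 0.2487 × 6.4481% = 6.23%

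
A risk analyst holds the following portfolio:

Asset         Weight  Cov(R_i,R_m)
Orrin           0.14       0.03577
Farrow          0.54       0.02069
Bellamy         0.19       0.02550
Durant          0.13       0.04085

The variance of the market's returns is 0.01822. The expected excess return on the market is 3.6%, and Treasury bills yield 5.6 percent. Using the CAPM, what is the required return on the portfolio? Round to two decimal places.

10.80%

β_Orrin = 0.03577 / 0.01822 = 1.9632
β_Farrow = 0.02069 / 0.01822 = 1.1356
β_Bellamy = 0.02550 / 0.01822 = 1.3996
β_Durant = 0.04085 / 0.01822 = 2.2420
β_P = Σ w_i β_i = 0.14×1.9632 + 0.54×1.1356 + 0.19×1.3996 + 0.13×2.2420 = 1.4455
E(R_P) = R_f + β_P × MRP = 5.6% + 1.4455 × 3.6% = 10.80%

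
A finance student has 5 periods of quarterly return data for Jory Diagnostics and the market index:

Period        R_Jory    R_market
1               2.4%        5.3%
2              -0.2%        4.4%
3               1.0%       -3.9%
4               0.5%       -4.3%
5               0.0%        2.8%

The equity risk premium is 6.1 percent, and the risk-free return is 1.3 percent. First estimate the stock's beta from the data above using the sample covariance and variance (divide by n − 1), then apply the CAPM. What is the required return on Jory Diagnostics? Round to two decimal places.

1.49%

Mean R_i = (2.4 − 0.2 + 1.0 + 0.5 + 0.0) / 5 = 0.7400%
Mean R_m = (5.3 + 4.4 − 3.9 − 4.3 + 2.8) / 5 = 0.8600%
Σ(R_i − R̄_i)(R_m − R̄_m) = 2.6080  ⇒  Cov = 2.6080 / 4 = 0.6520
Σ(R_m − R̄_m)² = 85.2920  ⇒  Var(R_m) = 85.2920 / 4 = 21.3230
β = Cov / Var(R_m) = 0.6520 / 21.3230 = 0.0306
E(R) = R_f + β × MRP = 1.3% + 0.0306 × 6.1% = 1.49%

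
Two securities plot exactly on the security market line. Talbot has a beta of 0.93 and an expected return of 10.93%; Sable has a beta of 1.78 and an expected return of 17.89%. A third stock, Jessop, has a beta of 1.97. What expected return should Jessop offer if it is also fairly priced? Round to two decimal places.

19.45%

MRP (SML slope) = (17.89% − 10.93%) / (1.78 − 0.93) = 6.96% / 0.85 = 8.1882%
R_f (intercept) = 10.93% − 0.93 × 8.1882% = 3.3150%
E(R_Jessop) = R_f + β × MRP = 3.3150% + 1.97 × 8.1882% = 19.45%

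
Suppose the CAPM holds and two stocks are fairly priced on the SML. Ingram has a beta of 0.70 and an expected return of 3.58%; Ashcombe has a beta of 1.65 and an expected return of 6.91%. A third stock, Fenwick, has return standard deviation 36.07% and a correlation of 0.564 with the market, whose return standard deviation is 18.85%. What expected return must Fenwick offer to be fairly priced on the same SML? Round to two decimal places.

4.91%

MRP = (6.91% − 3.58%) / (1.65 − 0.70) = 3.5053%
R_f = 3.58% − 0.70 × 3.5053% = 1.1263%
β_Fenwick = ρ·σ_i/σ_m = 0.564 × 36.07 / 18.85 = 1.0792
E(R_Fenwick) = R_f + β × MRP = 1.1263% + 1.0792 × 3.5053% = 4.91%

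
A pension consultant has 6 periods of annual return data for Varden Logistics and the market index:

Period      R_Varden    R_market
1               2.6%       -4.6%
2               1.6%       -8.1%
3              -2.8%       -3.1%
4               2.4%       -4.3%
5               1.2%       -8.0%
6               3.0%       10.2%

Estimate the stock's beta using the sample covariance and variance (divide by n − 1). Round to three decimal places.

Mean R_i = (2.6 + 1.6 − 2.8 + 2.4 + 1.2 + 3.0) / 6 = 1.3333%
Mean R_m = (-4.6 − 8.1 − 3.1 − 4.3 − 8.0 + 10.2) / 6 = -2.9833%
Σ(R_i − R̄_i)(R_m − R̄_m) = 18.3067  ⇒  Cov = 18.3067 / 5 = 3.6613
Σ(R_m − R̄_m)² = 229.5083  ⇒  Var(R_m) = 229.5083 / 5 = 45.9017
β = Cov / Var(R_m) = 3.6613 / 45.9017 = 0.0798

0.080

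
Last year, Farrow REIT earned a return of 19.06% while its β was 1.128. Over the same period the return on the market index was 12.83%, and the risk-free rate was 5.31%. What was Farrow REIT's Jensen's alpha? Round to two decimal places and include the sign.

Market excess return = 12.83% − 5.31% = 7.52%
CAPM benchmark = R_f + β(R_m − R_f) = 5.31% + 1.128 × 7.52% = 13.79256%
α = actual − benchmark = 19.06% − 13.79256% = +5.27%

+5.27%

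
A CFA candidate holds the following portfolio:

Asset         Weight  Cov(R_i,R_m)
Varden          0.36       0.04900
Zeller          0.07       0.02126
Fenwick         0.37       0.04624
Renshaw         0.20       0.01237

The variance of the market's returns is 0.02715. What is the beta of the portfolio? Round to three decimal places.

1.426

β_Varden = 0.04900 / 0.02715 = 1.8048
β_Zeller = 0.02126 / 0.02715 = 0.7831
β_Fenwick = 0.04624 / 0.02715 = 1.7031
β_Renshaw = 0.01237 / 0.02715 = 0.4556
β_P = Σ w_i β_i = 0.36×1.8048 + 0.07×0.7831 + 0.37×1.7031 + 0.20×0.4556 = 1.4258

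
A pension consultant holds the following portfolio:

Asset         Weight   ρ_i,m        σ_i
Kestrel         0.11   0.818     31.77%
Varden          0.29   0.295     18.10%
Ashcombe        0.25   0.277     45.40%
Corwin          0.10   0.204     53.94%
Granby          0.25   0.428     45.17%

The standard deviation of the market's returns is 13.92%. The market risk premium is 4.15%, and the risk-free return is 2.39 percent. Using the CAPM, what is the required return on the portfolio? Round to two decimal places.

β_Kestrel = 0.818 × 31.77% / 13.92% = 1.8669
β_Varden = 0.295 × 18.10% / 13.92% = 0.3836
β_Ashcombe = 0.277 × 45.40% / 13.92% = 0.9034
β_Corwin = 0.204 × 53.94% / 13.92% = 0.7905
β_Granby = 0.428 × 45.17% / 13.92% = 1.3888
β_P = Σ w_i β_i = 0.11×1.8669 + 0.29×0.3836 + 0.25×0.9034 + 0.10×0.7905 + 0.25×1.3888 = 0.9687
E(R_P) = R_f + β_P × MRP = 2.39% + 0.9687 × 4.15% = 6.41%

6.41%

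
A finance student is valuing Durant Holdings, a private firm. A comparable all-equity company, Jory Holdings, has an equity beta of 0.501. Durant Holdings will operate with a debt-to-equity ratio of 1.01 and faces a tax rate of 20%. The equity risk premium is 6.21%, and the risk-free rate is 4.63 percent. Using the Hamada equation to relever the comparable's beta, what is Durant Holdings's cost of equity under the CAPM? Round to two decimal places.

10.26%

β_L = β_U × [1 + (1 − t)(D/E)] = 0.501 × [1 + (1 − 0.20) × 1.01]
    = 0.501 × [1 + 0.80 × 1.01] = 0.501 × 1.8080 = 0.9058
E(R) = R_f + β_L × MRP = 4.63% + 0.9058 × 6.21% = 10.26%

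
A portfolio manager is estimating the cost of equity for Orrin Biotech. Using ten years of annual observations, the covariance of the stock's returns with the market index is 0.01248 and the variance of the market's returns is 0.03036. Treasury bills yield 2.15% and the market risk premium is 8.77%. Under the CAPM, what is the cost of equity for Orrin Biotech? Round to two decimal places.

5.76%

β = Cov(R_i, R_m) / Var(R_m) = 0.01248 / 0.03036 = 0.4111
E(R) = R_f + β × MRP = 2.15% + 0.4111 × 8.77% = 5.76%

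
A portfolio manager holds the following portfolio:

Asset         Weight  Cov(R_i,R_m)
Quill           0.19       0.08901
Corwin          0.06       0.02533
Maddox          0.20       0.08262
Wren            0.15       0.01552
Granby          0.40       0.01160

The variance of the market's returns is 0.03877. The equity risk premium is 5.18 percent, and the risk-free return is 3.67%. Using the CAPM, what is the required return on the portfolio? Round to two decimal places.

β_Quill = 0.08901 / 0.03877 = 2.2958
β_Corwin = 0.02533 / 0.03877 = 0.6533
β_Maddox = 0.08262 / 0.03877 = 2.1310
β_Wren = 0.01552 / 0.03877 = 0.4003
β_Granby = 0.01160 / 0.03877 = 0.2992
β_P = Σ w_i β_i = 0.19×2.2958 + 0.06×0.6533 + 0.20×2.1310 + 0.15×0.4003 + 0.40×0.2992 = 1.0813
E(R_P) = R_f + β_P × MRP = 3.67% + 1.0813 × 5.18% = 9.27%

9.27%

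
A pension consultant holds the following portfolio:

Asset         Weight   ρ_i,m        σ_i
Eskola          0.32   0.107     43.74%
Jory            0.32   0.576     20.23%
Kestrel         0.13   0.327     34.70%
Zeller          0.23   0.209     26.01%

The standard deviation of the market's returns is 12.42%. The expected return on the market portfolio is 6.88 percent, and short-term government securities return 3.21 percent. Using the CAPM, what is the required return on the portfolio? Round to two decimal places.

5.56%

β_Eskola = 0.107 × 43.74% / 12.42% = 0.3768
β_Jory = 0.576 × 20.23% / 12.42% = 0.9382
β_Kestrel = 0.327 × 34.70% / 12.42% = 0.9136
β_Zeller = 0.209 × 26.01% / 12.42% = 0.4377
β_P = Σ w_i β_i = 0.32×0.3768 + 0.32×0.9382 + 0.13×0.9136 + 0.23×0.4377 = 0.6402
MRP = 6.88% − 3.21% = 3.67%
E(R_P) = R_f + β_P × MRP = 3.21% + 0.6402 × 3.67% = 5.56%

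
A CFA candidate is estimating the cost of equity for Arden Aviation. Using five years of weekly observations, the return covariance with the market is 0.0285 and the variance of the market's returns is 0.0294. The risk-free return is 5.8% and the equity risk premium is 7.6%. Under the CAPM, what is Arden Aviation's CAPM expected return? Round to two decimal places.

β = Cov(R_i, R_m) / Var(R_m) = 0.0285 / 0.0294 = 0.9694
E(R) = R_f + β × MRP = 5.8% + 0.9694 × 7.6% = 13.17%

13.17%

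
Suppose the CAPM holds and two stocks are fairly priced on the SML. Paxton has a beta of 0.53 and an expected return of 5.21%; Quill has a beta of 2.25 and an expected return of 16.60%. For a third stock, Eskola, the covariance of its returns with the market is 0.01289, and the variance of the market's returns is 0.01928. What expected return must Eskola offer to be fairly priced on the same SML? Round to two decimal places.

6.13%

MRP = (16.60% − 5.21%) / (2.25 − 0.53) = 6.6221%
R_f = 5.21% − 0.53 × 6.6221% = 1.7003%
β_Eskola = Cov / Var(R_m) = 0.01289 / 0.01928 = 0.6686
E(R_Eskola) = R_f + β × MRP = 1.7003% + 0.6686 × 6.6221% = 6.13%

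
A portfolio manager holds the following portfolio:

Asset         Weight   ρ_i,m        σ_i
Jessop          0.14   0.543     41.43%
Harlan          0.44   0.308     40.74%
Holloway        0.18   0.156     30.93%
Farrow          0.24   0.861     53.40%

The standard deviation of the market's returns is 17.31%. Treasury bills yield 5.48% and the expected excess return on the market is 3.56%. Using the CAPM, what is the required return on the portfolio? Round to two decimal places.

β_Jessop = 0.543 × 41.43% / 17.31% = 1.2996
β_Harlan = 0.308 × 40.74% / 17.31% = 0.7249
β_Holloway = 0.156 × 30.93% / 17.31% = 0.2787
β_Farrow = 0.861 × 53.40% / 17.31% = 2.6561
β_P = Σ w_i β_i = 0.14×1.2996 + 0.44×0.7249 + 0.18×0.2787 + 0.24×2.6561 = 1.1885
E(R_P) = R_f + β_P × MRP = 5.48% + 1.1885 × 3.56% = 9.71%

9.71%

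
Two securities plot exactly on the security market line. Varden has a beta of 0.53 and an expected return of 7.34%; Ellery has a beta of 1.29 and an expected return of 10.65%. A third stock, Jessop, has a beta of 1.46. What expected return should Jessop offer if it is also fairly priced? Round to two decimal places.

MRP (SML slope) = (10.65% − 7.34%) / (1.29 − 0.53) = 3.31% / 0.76 = 4.3553%
R_f (intercept) = 7.34% − 0.53 × 4.3553% = 5.0317%
E(R_Jessop) = R_f + β × MRP = 5.0317% + 1.46 × 4.3553% = 11.39%

11.39%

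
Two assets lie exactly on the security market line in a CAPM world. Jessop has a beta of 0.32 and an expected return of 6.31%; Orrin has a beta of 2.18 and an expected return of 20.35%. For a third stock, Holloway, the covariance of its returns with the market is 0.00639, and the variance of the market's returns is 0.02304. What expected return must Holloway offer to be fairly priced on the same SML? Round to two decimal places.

MRP = (20.35% − 6.31%) / (2.18 − 0.32) = 7.5484%
R_f = 6.31% − 0.32 × 7.5484% = 3.8945%
β_Holloway = Cov / Var(R_m) = 0.00639 / 0.02304 = 0.2773
E(R_Holloway) = R_f + β × MRP = 3.8945% + 0.2773 × 7.5484% = 5.99%

5.99%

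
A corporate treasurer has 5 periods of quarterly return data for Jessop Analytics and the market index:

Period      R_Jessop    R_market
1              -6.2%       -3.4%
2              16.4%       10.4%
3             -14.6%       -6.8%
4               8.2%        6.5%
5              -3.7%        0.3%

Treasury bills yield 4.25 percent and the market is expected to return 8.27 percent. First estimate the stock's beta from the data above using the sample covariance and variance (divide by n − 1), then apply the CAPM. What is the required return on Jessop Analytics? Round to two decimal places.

Mean R_i = (-6.2 + 16.4 − 14.6 + 8.2 − 3.7) / 5 = 0.0200%
Mean R_m = (-3.4 + 10.4 − 6.8 + 6.5 + 0.3) / 5 = 1.4000%
Σ(R_i − R̄_i)(R_m − R̄_m) = 342.9700  ⇒  Cov = 342.9700 / 4 = 85.7425
Σ(R_m − R̄_m)² = 198.5000  ⇒  Var(R_m) = 198.5000 / 4 = 49.6250
β = Cov / Var(R_m) = 85.7425 / 49.6250 = 1.7278
MRP = 8.27% − 4.25% = 4.02%
E(R) = R_f + β × MRP = 4.25% + 1.7278 × 4.02% = 11.20%

11.20%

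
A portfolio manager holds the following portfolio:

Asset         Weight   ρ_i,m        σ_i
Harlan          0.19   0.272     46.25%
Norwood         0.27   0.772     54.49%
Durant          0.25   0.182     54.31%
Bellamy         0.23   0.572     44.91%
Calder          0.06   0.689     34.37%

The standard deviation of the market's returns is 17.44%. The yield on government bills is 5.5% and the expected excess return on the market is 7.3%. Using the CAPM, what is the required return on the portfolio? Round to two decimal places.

β_Harlan = 0.272 × 46.25% / 17.44% = 0.7213
β_Norwood = 0.772 × 54.49% / 17.44% = 2.4121
β_Durant = 0.182 × 54.31% / 17.44% = 0.5668
β_Bellamy = 0.572 × 44.91% / 17.44% = 1.4730
β_Calder = 0.689 × 34.37% / 17.44% = 1.3579
β_P = Σ w_i β_i = 0.19×0.7213 + 0.27×2.4121 + 0.25×0.5668 + 0.23×1.4730 + 0.06×1.3579 = 1.3503
E(R_P) = R_f + β_P × MRP = 5.5% + 1.3503 × 7.3% = 15.36%

15.36%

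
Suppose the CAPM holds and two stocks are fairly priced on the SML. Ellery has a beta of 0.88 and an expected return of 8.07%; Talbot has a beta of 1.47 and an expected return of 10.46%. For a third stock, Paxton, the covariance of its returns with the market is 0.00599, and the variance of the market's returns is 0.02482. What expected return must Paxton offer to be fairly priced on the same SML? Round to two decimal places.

MRP = (10.46% − 8.07%) / (1.47 − 0.88) = 4.0508%
R_f = 8.07% − 0.88 × 4.0508% = 4.5053%
β_Paxton = Cov / Var(R_m) = 0.00599 / 0.02482 = 0.2413
E(R_Paxton) = R_f + β × MRP = 4.5053% + 0.2413 × 4.0508% = 5.48%

5.48%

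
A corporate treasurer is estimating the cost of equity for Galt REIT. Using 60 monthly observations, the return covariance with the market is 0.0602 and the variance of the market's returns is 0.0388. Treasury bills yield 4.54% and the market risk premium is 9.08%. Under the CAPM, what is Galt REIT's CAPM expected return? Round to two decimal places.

β = Cov(R_i, R_m) / Var(R_m) = 0.0602 / 0.0388 = 1.5515
E(R) = R_f + β × MRP = 4.54% + 1.5515 × 9.08% = 18.63%

18.63%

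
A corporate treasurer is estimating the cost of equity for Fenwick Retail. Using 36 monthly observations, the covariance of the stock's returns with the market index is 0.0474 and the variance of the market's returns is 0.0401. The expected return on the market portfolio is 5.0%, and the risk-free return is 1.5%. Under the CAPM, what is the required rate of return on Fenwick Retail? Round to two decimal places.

β = Cov(R_i, R_m) / Var(R_m) = 0.0474 / 0.0401 = 1.1820
MRP = 5.0% − 1.5% = 3.50%
E(R) = R_f + β × MRP = 1.5% + 1.1820 × 3.5% = 5.64%

5.64%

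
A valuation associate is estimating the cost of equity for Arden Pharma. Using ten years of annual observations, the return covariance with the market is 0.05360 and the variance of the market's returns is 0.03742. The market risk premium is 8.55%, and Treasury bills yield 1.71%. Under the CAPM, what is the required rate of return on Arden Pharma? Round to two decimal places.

β = Cov(R_i, R_m) / Var(R_m) = 0.05360 / 0.03742 = 1.4324
E(R) = R_f + β × MRP = 1.71% + 1.4324 × 8.55% = 13.96%

13.96%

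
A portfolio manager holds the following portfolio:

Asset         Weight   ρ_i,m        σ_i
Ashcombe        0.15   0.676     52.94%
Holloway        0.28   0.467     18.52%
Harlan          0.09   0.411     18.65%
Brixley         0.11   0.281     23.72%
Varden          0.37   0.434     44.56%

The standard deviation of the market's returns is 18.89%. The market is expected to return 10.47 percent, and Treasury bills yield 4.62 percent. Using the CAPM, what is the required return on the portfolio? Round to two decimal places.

9.69%

β_Ashcombe = 0.676 × 52.94% / 18.89% = 1.8945
β_Holloway = 0.467 × 18.52% / 18.89% = 0.4579
β_Harlan = 0.411 × 18.65% / 18.89% = 0.4058
β_Brixley = 0.281 × 23.72% / 18.89% = 0.3528
β_Varden = 0.434 × 44.56% / 18.89% = 1.0238
β_P = Σ w_i β_i = 0.15×1.8945 + 0.28×0.4579 + 0.09×0.4058 + 0.11×0.3528 + 0.37×1.0238 = 0.8665
MRP = 10.47% − 4.62% = 5.85%
E(R_P) = R_f + β_P × MRP = 4.62% + 0.8665 × 5.85% = 9.69%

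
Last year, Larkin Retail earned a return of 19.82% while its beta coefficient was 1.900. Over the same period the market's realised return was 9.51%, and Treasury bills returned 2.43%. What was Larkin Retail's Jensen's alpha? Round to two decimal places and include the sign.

Market excess return = 9.51% − 2.43% = 7.08%
CAPM benchmark = R_f + β(R_m − R_f) = 2.43% + 1.900 × 7.08% = 15.88200%
α = actual − benchmark = 19.82% − 15.88200% = +3.94%

+3.94%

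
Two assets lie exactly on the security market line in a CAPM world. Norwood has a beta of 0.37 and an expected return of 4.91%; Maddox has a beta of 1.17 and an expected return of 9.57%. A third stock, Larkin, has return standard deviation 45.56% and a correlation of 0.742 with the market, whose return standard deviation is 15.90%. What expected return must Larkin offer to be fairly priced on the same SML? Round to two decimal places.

MRP = (9.57% − 4.91%) / (1.17 − 0.37) = 5.8250%
R_f = 4.91% − 0.37 × 5.8250% = 2.7548%
β_Larkin = ρ·σ_i/σ_m = 0.742 × 45.56 / 15.90 = 2.1261
E(R_Larkin) = R_f + β × MRP = 2.7548% + 2.1261 × 5.8250% = 15.14%

15.14%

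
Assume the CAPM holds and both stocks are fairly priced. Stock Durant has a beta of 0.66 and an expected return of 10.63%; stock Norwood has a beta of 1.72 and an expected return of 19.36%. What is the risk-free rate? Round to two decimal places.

Both satisfy E(R) = R_f + β·MRP, so the slope of the SML is
MRP = (19.36% − 10.63%) / (1.72 − 0.66) = 8.73% / 1.06 = 8.2358%
R_f = E(R_Durant) − β_Durant·MRP = 10.63% − 0.66 × 8.2358% = 5.1944%

5.19%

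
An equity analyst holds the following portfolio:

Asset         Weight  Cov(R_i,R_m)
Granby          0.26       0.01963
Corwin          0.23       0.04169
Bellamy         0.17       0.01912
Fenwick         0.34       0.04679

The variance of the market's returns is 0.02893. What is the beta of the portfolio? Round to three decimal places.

1.170

β_Granby = 0.01963 / 0.02893 = 0.6785
β_Corwin = 0.04169 / 0.02893 = 1.4411
β_Bellamy = 0.01912 / 0.02893 = 0.6609
β_Fenwick = 0.04679 / 0.02893 = 1.6174
β_P = Σ w_i β_i = 0.26×0.6785 + 0.23×1.4411 + 0.17×0.6609 + 0.34×1.6174 = 1.1701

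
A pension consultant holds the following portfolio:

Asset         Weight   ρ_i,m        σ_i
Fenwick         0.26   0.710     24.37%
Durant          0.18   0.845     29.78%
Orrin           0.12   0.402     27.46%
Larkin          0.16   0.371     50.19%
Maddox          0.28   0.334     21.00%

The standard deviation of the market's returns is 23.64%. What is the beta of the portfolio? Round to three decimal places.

0.647

β_Fenwick = 0.710 × 24.37% / 23.64% = 0.7319
β_Durant = 0.845 × 29.78% / 23.64% = 1.0645
β_Orrin = 0.402 × 27.46% / 23.64% = 0.4670
β_Larkin = 0.371 × 50.19% / 23.64% = 0.7877
β_Maddox = 0.334 × 21.00% / 23.64% = 0.2967
β_P = Σ w_i β_i = 0.26×0.7319 + 0.18×1.0645 + 0.12×0.4670 + 0.16×0.7877 + 0.28×0.2967 = 0.6471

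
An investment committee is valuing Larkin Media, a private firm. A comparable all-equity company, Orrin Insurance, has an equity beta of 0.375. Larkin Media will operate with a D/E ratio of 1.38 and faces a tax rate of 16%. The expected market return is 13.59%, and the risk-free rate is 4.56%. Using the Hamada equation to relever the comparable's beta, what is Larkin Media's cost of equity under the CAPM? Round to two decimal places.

β_L = β_U × [1 + (1 − t)(D/E)] = 0.375 × [1 + (1 − 0.16) × 1.38]
    = 0.375 × [1 + 0.84 × 1.38] = 0.375 × 2.1592 = 0.8097
MRP = 13.59% − 4.56% = 9.03%
E(R) = R_f + β_L × MRP = 4.56% + 0.8097 × 9.03% = 11.87%

11.87%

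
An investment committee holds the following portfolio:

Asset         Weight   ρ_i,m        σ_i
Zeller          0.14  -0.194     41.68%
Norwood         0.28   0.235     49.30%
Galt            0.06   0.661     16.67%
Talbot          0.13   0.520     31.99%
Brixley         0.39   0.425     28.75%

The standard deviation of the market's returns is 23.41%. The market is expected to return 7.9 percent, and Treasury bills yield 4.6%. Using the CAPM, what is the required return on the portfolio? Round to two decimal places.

β_Zeller = -0.194 × 41.68% / 23.41% = -0.3454
β_Norwood = 0.235 × 49.30% / 23.41% = 0.4949
β_Galt = 0.661 × 16.67% / 23.41% = 0.4707
β_Talbot = 0.520 × 31.99% / 23.41% = 0.7106
β_Brixley = 0.425 × 28.75% / 23.41% = 0.5219
β_P = Σ w_i β_i = 0.14×-0.3454 + 0.28×0.4949 + 0.06×0.4707 + 0.13×0.7106 + 0.39×0.5219 = 0.4144
MRP = 7.9% − 4.6% = 3.30%
E(R_P) = R_f + β_P × MRP = 4.6% + 0.4144 × 3.3% = 5.97%

5.97%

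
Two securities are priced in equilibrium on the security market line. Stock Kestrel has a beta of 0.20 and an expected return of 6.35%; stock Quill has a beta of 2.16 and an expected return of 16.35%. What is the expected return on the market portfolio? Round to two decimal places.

10.43%

Both satisfy E(R) = R_f + β·MRP, so the slope of the SML is
MRP = (16.35% − 6.35%) / (2.16 − 0.20) = 10.00% / 1.96 = 5.1020%
R_f = E(R_Kestrel) − β_Kestrel·MRP = 6.35% − 0.20 × 5.1020% = 5.3296%
E(R_m) = R_f + MRP = 5.3296% + 5.1020% = 10.43%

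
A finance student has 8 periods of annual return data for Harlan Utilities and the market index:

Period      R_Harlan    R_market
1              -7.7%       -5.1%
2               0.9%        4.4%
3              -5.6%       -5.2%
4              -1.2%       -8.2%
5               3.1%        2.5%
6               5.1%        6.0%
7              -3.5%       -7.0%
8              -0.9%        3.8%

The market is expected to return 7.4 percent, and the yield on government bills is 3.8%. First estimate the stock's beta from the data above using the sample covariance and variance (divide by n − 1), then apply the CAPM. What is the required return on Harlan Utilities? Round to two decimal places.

5.80%

Mean R_i = (-7.7 + 0.9 − 5.6 − 1.2 + 3.1 + 5.1 − 3.5 − 0.9) / 8 = -1.2250%
Mean R_m = (-5.1 + 4.4 − 5.2 − 8.2 + 2.5 + 6.0 − 7.0 + 3.8) / 8 = -1.1000%
Σ(R_i − R̄_i)(R_m − R̄_m) = 130.8400  ⇒  Cov = 130.8400 / 7 = 18.6914
Σ(R_m − R̄_m)² = 235.6600  ⇒  Var(R_m) = 235.6600 / 7 = 33.6657
β = Cov / Var(R_m) = 18.6914 / 33.6657 = 0.5552
MRP = 7.4% − 3.8% = 3.60%
E(R) = R_f + β × MRP = 3.8% + 0.5552 × 3.6% = 5.80%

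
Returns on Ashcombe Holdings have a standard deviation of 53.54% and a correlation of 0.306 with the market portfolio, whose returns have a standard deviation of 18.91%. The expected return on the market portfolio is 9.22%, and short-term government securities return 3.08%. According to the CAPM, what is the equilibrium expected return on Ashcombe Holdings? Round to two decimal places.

8.40%

β = ρ × σ_i / σ_m = 0.306 × 53.54% / 18.91% = 0.8664
MRP = 9.22% − 3.08% = 6.14%
E(R) = 3.08% + 0.8664 × 6.14% = 8.40%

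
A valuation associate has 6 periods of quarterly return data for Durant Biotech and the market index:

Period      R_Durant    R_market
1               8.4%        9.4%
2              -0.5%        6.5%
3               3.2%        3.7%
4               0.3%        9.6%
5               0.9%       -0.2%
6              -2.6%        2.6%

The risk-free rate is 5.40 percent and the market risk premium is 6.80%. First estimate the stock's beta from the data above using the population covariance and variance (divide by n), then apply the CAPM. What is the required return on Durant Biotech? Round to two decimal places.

Mean R_i = (8.4 − 0.5 + 3.2 + 0.3 + 0.9 − 2.6) / 6 = 1.6167%
Mean R_m = (9.4 + 6.5 + 3.7 + 9.6 − 0.2 + 2.6) / 6 = 5.2667%
Σ(R_i − R̄_i)(R_m − R̄_m) = 32.4033  ⇒  Cov = 32.4033 / 6 = 5.4006
Σ(R_m − R̄_m)² = 76.8333  ⇒  Var(R_m) = 76.8333 / 6 = 12.8056
β = Cov / Var(R_m) = 5.4006 / 12.8056 = 0.4217
E(R) = R_f + β × MRP = 5.40% + 0.4217 × 6.80% = 8.27%

8.27%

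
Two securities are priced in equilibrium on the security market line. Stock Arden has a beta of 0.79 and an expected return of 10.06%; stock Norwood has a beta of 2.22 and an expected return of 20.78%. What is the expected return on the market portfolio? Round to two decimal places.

Both satisfy E(R) = R_f + β·MRP, so the slope of the SML is
MRP = (20.78% − 10.06%) / (2.22 − 0.79) = 10.72% / 1.43 = 7.4965%
R_f = E(R_Arden) − β_Arden·MRP = 10.06% − 0.79 × 7.4965% = 4.1378%
E(R_m) = R_f + MRP = 4.1378% + 7.4965% = 11.63%

11.63%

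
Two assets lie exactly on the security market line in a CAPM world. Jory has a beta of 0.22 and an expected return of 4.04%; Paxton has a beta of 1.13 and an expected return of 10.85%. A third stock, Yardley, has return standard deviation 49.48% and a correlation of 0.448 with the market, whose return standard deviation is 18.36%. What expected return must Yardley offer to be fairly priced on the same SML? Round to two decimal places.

MRP = (10.85% − 4.04%) / (1.13 − 0.22) = 7.4835%
R_f = 4.04% − 0.22 × 7.4835% = 2.3936%
β_Yardley = ρ·σ_i/σ_m = 0.448 × 49.48 / 18.36 = 1.2074
E(R_Yardley) = R_f + β × MRP = 2.3936% + 1.2074 × 7.4835% = 11.43%

11.43%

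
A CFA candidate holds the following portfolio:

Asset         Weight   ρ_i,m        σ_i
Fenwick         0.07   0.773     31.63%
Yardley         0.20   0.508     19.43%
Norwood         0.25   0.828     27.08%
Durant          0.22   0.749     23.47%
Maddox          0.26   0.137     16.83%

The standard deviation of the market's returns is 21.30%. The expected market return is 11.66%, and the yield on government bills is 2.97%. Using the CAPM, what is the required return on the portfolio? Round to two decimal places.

β_Fenwick = 0.773 × 31.63% / 21.30% = 1.1479
β_Yardley = 0.508 × 19.43% / 21.30% = 0.4634
β_Norwood = 0.828 × 27.08% / 21.30% = 1.0527
β_Durant = 0.749 × 23.47% / 21.30% = 0.8253
β_Maddox = 0.137 × 16.83% / 21.30% = 0.1082
β_P = Σ w_i β_i = 0.07×1.1479 + 0.20×0.4634 + 0.25×1.0527 + 0.22×0.8253 + 0.26×0.1082 = 0.6459
MRP = 11.66% − 2.97% = 8.69%
E(R_P) = R_f + β_P × MRP = 2.97% + 0.6459 × 8.69% = 8.58%

8.58%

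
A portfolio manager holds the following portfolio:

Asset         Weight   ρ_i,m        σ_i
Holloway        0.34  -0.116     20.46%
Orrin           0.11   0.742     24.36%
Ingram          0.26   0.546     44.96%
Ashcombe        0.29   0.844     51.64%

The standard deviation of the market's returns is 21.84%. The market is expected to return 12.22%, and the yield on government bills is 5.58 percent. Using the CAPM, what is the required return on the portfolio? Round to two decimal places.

11.72%

β_Holloway = -0.116 × 20.46% / 21.84% = -0.1087
β_Orrin = 0.742 × 24.36% / 21.84% = 0.8276
β_Ingram = 0.546 × 44.96% / 21.84% = 1.1240
β_Ashcombe = 0.844 × 51.64% / 21.84% = 1.9956
β_P = Σ w_i β_i = 0.34×-0.1087 + 0.11×0.8276 + 0.26×1.1240 + 0.29×1.9956 = 0.9250
MRP = 12.22% − 5.58% = 6.64%
E(R_P) = R_f + β_P × MRP = 5.58% + 0.9250 × 6.64% = 11.72%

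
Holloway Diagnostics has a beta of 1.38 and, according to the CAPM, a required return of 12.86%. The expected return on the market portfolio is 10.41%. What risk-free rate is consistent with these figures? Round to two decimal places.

3.96%

E(R) = R_f + β(E(R_m) − R_f) = R_f(1 − β) + β·E(R_m)
12.86% = R_f × (1 − 1.38) + 1.38 × 10.41%
12.86% = R_f × -0.38 + 14.3658%
R_f = (12.86% − 14.3658%) / -0.38 = 3.96%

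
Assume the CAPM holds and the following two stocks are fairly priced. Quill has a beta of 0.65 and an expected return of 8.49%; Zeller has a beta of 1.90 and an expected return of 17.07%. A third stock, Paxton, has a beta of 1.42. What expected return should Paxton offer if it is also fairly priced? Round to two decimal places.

MRP (SML slope) = (17.07% − 8.49%) / (1.90 − 0.65) = 8.58% / 1.25 = 6.8640%
R_f (intercept) = 8.49% − 0.65 × 6.8640% = 4.0284%
E(R_Paxton) = R_f + β × MRP = 4.0284% + 1.42 × 6.8640% = 13.78%

13.78%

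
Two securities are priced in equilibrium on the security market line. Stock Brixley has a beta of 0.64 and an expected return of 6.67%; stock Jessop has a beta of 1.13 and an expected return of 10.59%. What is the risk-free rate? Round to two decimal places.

Both satisfy E(R) = R_f + β·MRP, so the slope of the SML is
MRP = (10.59% − 6.67%) / (1.13 − 0.64) = 3.92% / 0.49 = 8.0000%
R_f = E(R_Brixley) − β_Brixley·MRP = 6.67% − 0.64 × 8.0000% = 1.5500%

1.55%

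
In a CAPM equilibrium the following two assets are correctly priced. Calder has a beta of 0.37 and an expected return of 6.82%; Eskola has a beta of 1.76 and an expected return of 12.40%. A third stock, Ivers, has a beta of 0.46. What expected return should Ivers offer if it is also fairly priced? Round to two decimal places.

MRP (SML slope) = (12.40% − 6.82%) / (1.76 − 0.37) = 5.58% / 1.39 = 4.0144%
R_f (intercept) = 6.82% − 0.37 × 4.0144% = 5.3347%
E(R_Ivers) = R_f + β × MRP = 5.3347% + 0.46 × 4.0144% = 7.18%

7.18%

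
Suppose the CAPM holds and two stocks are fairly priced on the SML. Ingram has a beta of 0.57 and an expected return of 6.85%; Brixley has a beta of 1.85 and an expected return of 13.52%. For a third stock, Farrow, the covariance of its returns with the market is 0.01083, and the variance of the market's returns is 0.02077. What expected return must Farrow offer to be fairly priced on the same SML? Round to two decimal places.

6.60%

MRP = (13.52% − 6.85%) / (1.85 − 0.57) = 5.2109%
R_f = 6.85% − 0.57 × 5.2109% = 3.8798%
β_Farrow = Cov / Var(R_m) = 0.01083 / 0.02077 = 0.5214
E(R_Farrow) = R_f + β × MRP = 3.8798% + 0.5214 × 5.2109% = 6.60%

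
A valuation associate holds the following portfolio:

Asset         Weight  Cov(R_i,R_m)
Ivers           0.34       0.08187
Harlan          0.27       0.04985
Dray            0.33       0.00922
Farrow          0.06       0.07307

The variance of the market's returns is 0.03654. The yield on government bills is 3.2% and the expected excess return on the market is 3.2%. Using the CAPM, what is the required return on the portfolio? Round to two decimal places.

7.47%

β_Ivers = 0.08187 / 0.03654 = 2.2406
β_Harlan = 0.04985 / 0.03654 = 1.3643
β_Dray = 0.00922 / 0.03654 = 0.2523
β_Farrow = 0.07307 / 0.03654 = 1.9997
β_P = Σ w_i β_i = 0.34×2.2406 + 0.27×1.3643 + 0.33×0.2523 + 0.06×1.9997 = 1.3334
E(R_P) = R_f + β_P × MRP = 3.2% + 1.3334 × 3.2% = 7.47%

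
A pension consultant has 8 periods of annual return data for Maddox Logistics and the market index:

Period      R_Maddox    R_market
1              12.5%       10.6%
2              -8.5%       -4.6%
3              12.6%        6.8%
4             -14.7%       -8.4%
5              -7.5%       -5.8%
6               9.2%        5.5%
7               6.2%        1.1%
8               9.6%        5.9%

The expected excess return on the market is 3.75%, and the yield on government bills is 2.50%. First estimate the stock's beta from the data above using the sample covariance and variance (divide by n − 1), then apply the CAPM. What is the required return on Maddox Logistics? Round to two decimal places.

8.23%

Mean R_i = (12.5 − 8.5 + 12.6 − 14.7 − 7.5 + 9.2 + 6.2 + 9.6) / 8 = 2.4250%
Mean R_m = (10.6 − 4.6 + 6.8 − 8.4 − 5.8 + 5.5 + 1.1 + 5.9) / 8 = 1.3875%
Σ(R_i − R̄_i)(R_m − R̄_m) = 511.4025  ⇒  Cov = 511.4025 / 7 = 73.0575
Σ(R_m − R̄_m)² = 334.8288  ⇒  Var(R_m) = 334.8288 / 7 = 47.8327
β = Cov / Var(R_m) = 73.0575 / 47.8327 = 1.5274
E(R) = R_f + β × MRP = 2.50% + 1.5274 × 3.75% = 8.23%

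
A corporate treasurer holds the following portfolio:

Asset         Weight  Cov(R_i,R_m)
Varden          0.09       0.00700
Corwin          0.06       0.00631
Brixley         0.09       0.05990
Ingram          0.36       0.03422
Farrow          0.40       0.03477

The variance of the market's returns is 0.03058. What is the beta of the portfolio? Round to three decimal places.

β_Varden = 0.00700 / 0.03058 = 0.2289
β_Corwin = 0.00631 / 0.03058 = 0.2063
β_Brixley = 0.05990 / 0.03058 = 1.9588
β_Ingram = 0.03422 / 0.03058 = 1.1190
β_Farrow = 0.03477 / 0.03058 = 1.1370
β_P = Σ w_i β_i = 0.09×0.2289 + 0.06×0.2063 + 0.09×1.9588 + 0.36×1.1190 + 0.40×1.1370 = 1.0669

1.067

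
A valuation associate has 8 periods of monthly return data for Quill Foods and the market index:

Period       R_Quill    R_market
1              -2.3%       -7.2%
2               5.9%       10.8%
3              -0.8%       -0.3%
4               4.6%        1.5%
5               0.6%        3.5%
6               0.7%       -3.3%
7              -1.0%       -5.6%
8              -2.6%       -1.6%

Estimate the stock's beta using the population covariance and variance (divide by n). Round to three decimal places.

Mean R_i = (-2.3 + 5.9 − 0.8 + 4.6 + 0.6 + 0.7 − 1.0 − 2.6) / 8 = 0.6375%
Mean R_m = (-7.2 + 10.8 − 0.3 + 1.5 + 3.5 − 3.3 − 5.6 − 1.6) / 8 = -0.2750%
Σ(R_i − R̄_i)(R_m − R̄_m) = 98.3725  ⇒  Cov = 98.3725 / 8 = 12.2966
Σ(R_m − R̄_m)² = 227.2750  ⇒  Var(R_m) = 227.2750 / 8 = 28.4094
β = Cov / Var(R_m) = 12.2966 / 28.4094 = 0.4328

0.433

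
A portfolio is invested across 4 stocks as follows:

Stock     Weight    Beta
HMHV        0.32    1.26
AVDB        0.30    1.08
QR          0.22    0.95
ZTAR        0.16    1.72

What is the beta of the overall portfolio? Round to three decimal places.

β_P = Σ w_i β_i = 0.32×1.26 + 0.30×1.08 + 0.22×0.95 + 0.16×1.72 = 1.2114

1.211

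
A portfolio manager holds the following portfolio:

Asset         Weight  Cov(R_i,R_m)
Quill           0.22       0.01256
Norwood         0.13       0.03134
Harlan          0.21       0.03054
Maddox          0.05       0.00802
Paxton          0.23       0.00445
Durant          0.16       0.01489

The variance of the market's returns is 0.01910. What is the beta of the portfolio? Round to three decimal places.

β_Quill = 0.01256 / 0.01910 = 0.6576
β_Norwood = 0.03134 / 0.01910 = 1.6408
β_Harlan = 0.03054 / 0.01910 = 1.5990
β_Maddox = 0.00802 / 0.01910 = 0.4199
β_Paxton = 0.00445 / 0.01910 = 0.2330
β_Durant = 0.01489 / 0.01910 = 0.7796
β_P = Σ w_i β_i = 0.22×0.6576 + 0.13×1.6408 + 0.21×1.5990 + 0.05×0.4199 + 0.23×0.2330 + 0.16×0.7796 = 0.8931

0.893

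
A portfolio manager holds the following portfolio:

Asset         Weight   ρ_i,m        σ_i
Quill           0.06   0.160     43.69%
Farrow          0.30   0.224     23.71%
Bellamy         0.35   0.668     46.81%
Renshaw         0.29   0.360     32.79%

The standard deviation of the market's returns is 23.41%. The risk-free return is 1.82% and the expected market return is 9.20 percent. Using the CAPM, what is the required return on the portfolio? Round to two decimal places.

6.98%

β_Quill = 0.160 × 43.69% / 23.41% = 0.2986
β_Farrow = 0.224 × 23.71% / 23.41% = 0.2269
β_Bellamy = 0.668 × 46.81% / 23.41% = 1.3357
β_Renshaw = 0.360 × 32.79% / 23.41% = 0.5042
β_P = Σ w_i β_i = 0.06×0.2986 + 0.30×0.2269 + 0.35×1.3357 + 0.29×0.5042 = 0.6997
MRP = 9.20% − 1.82% = 7.38%
E(R_P) = R_f + β_P × MRP = 1.82% + 0.6997 × 7.38% = 6.98%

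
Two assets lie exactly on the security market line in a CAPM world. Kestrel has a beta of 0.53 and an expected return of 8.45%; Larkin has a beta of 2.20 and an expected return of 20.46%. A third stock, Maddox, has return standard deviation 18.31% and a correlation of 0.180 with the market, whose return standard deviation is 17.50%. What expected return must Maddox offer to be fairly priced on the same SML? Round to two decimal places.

5.99%

MRP = (20.46% − 8.45%) / (2.20 − 0.53) = 7.1916%
R_f = 8.45% − 0.53 × 7.1916% = 4.6385%
β_Maddox = ρ·σ_i/σ_m = 0.180 × 18.31 / 17.50 = 0.1883
E(R_Maddox) = R_f + β × MRP = 4.6385% + 0.1883 × 7.1916% = 5.99%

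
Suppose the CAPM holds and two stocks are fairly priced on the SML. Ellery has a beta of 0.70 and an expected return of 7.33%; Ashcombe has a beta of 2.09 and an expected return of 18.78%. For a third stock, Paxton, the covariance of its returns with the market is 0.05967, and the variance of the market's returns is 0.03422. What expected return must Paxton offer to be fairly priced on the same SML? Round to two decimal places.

MRP = (18.78% − 7.33%) / (2.09 − 0.70) = 8.2374%
R_f = 7.33% − 0.70 × 8.2374% = 1.5638%
β_Paxton = Cov / Var(R_m) = 0.05967 / 0.03422 = 1.7437
E(R_Paxton) = R_f + β × MRP = 1.5638% + 1.7437 × 8.2374% = 15.93%

15.93%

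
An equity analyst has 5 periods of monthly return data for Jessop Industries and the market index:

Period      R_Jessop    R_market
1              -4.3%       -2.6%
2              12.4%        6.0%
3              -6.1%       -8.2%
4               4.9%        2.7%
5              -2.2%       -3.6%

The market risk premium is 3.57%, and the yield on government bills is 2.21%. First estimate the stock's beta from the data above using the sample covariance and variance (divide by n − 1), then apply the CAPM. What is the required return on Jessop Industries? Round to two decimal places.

Mean R_i = (-4.3 + 12.4 − 6.1 + 4.9 − 2.2) / 5 = 0.9400%
Mean R_m = (-2.6 + 6.0 − 8.2 + 2.7 − 3.6) / 5 = -1.1400%
Σ(R_i − R̄_i)(R_m − R̄_m) = 162.1080  ⇒  Cov = 162.1080 / 4 = 40.5270
Σ(R_m − R̄_m)² = 123.7520  ⇒  Var(R_m) = 123.7520 / 4 = 30.9380
β = Cov / Var(R_m) = 40.5270 / 30.9380 = 1.3099
E(R) = R_f + β × MRP = 2.21% + 1.3099 × 3.57% = 6.89%

6.89%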